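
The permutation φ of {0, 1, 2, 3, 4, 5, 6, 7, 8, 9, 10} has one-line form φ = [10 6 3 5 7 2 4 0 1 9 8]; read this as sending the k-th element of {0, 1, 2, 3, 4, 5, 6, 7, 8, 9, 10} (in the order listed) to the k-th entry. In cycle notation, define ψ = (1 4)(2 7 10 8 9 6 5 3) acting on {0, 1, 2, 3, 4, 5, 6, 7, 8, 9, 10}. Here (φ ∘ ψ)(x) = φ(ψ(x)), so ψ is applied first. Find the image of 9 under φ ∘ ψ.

4

ψ(9) = 6, then φ(6) = 4; composing gives (φ ∘ ψ)(9) = 4.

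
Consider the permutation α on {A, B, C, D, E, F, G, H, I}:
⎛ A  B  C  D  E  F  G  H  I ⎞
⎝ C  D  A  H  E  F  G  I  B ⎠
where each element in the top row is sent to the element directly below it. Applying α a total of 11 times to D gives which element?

B

Tracing D → H → … returns to D after 4 steps, so D lies in a 4-cycle (B, D, H, I).
Since the cycle has length 4, α^11 acts on it the same as α^3 (11 mod 4 = 3).
Advancing 3 steps from D: D → H → I → B.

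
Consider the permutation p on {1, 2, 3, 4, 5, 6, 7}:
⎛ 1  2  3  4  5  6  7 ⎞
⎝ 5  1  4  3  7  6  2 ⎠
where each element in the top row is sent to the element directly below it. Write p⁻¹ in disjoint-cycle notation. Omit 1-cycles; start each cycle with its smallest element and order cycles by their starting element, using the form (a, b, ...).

(1, 2, 7, 5)(3, 4)

First write p in disjoint cycles: (1, 5, 7, 2)(3, 4).
Reversing each cycle (and rotating so the smallest element leads) gives p⁻¹ = (1, 2, 7, 5)(3, 4).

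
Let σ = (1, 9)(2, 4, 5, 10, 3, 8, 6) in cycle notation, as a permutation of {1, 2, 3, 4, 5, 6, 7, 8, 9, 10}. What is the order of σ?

The cycle type of σ is (7, 2, 1).
The order is lcm(7, 2) = 14.

14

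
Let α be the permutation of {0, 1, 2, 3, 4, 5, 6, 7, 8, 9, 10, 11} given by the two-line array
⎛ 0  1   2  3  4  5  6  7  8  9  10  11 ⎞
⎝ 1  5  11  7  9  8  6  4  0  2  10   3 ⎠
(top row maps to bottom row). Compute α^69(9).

Tracing 9 → 2 → … returns to 9 after 6 steps, so 9 lies in a 6-cycle (2 11 3 7 4 9).
Powers repeat with period 6 on this cycle, and 69 mod 6 = 3, so α^69(9) = α^3(9).
Stepping 3 places around the cycle: 9 → 2 → 11 → 3.

3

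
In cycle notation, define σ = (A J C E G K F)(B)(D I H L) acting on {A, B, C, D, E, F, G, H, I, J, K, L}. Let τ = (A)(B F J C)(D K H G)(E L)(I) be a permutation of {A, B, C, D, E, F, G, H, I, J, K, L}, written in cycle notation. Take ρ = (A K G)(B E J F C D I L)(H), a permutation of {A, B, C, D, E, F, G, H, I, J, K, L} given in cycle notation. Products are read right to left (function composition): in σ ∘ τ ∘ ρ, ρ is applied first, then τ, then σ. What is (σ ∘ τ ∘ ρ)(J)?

C

(σ ∘ τ ∘ ρ)(J) = σ(τ(ρ(J))). ρ(J) = F, then τ(F) = J, then σ(J) = C, so the result is C.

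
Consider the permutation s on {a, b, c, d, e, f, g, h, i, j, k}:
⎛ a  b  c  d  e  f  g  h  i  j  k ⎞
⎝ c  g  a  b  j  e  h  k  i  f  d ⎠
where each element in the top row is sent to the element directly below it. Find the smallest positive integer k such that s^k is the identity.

30

Decomposing into disjoint cycles gives cycle lengths 5, 3, 2, 1.
Since disjoint cycles commute, ord(s) = lcm(5, 3, 2) = 30.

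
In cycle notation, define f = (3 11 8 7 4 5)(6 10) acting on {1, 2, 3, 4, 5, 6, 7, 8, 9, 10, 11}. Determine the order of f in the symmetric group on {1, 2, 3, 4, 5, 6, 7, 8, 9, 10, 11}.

The disjoint cycles have lengths 6, 2, 1, 1, 1.
Since disjoint cycles commute, ord(f) = lcm(6, 2) = 6.

6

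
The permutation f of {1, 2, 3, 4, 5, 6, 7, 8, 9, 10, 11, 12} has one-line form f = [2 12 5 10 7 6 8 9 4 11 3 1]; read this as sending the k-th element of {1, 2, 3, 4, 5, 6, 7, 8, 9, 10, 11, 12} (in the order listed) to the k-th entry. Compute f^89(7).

8

Tracing 7 → 8 → … returns to 7 after 8 steps, so 7 lies in an 8-cycle (3, 5, 7, 8, 9, 4, 10, 11).
Powers repeat with period 8 on this cycle, and 89 mod 8 = 1, so f^89(7) = f^1(7).
Advancing 1 step from 7: 7 → 8.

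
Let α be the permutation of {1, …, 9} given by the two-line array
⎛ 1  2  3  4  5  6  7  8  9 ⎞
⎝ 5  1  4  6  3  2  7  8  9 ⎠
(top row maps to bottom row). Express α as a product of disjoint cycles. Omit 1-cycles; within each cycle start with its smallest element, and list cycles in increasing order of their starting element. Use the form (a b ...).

Start at 1 and follow images: 1 → 5 → 3 → 4 → 6 → 2 → 1, giving the cycle (1 5 3 4 6 2).
Continuing from each remaining unvisited element yields (1 5 3 4 6 2).

(1 5 3 4 6 2)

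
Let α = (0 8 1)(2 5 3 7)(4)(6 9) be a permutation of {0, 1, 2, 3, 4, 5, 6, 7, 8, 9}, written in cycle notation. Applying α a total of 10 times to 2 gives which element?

3

2 lies in the 4-cycle (2 5 3 7).
On a 4-cycle, α^4 is the identity, so α^10 = α^2 there (10 ≡ 2 mod 4).
Stepping 2 places around the cycle: 2 → 5 → 3.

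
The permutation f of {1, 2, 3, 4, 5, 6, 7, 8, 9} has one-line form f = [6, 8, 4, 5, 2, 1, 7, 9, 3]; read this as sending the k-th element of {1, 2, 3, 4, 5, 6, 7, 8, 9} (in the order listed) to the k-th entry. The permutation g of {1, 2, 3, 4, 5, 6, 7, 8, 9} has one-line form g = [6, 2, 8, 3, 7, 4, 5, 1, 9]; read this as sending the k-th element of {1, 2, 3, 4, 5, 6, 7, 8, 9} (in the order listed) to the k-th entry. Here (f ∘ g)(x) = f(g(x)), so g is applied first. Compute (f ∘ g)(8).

First apply g: g(8) = 1, then f(1) = 6. Thus (f ∘ g)(8) = 6.

6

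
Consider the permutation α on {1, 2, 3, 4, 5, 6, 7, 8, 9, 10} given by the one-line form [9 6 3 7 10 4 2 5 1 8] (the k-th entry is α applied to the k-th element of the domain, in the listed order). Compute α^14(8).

Tracing 8 → 5 → … returns to 8 after 3 steps, so 8 lies in a 3-cycle (5 10 8).
Powers repeat with period 3 on this cycle, and 14 mod 3 = 2, so α^14(8) = α^2(8).
Advancing 2 steps from 8: 8 → 5 → 10.

10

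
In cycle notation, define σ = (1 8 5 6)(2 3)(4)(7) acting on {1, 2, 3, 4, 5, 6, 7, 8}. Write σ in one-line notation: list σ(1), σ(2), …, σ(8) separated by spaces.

Reading each image from the cycles: 1→8, 2→3, 3→2, 4→4, 5→6, 6→1, 7→7, 8→5.
Listing these in domain order gives 8 3 2 4 6 1 7 5.

8 3 2 4 6 1 7 5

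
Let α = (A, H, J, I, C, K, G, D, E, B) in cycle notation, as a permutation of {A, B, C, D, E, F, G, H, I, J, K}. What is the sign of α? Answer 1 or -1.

The cycle lengths are 10, 1.
A cycle is odd iff its length is even; α has 1 even-length cycle, so sgn(α) = (−1)^1 and α is odd.

-1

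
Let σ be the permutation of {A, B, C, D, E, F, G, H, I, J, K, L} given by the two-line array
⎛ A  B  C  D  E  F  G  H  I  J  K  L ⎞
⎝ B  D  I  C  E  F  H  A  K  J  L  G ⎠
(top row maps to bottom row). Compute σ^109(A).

Tracing A → B → … returns to A after 9 steps, so A lies in a 9-cycle (A, B, D, C, I, K, L, G, H).
Powers repeat with period 9 on this cycle, and 109 mod 9 = 1, so σ^109(A) = σ^1(A).
Stepping 1 place around the cycle: A → B.

B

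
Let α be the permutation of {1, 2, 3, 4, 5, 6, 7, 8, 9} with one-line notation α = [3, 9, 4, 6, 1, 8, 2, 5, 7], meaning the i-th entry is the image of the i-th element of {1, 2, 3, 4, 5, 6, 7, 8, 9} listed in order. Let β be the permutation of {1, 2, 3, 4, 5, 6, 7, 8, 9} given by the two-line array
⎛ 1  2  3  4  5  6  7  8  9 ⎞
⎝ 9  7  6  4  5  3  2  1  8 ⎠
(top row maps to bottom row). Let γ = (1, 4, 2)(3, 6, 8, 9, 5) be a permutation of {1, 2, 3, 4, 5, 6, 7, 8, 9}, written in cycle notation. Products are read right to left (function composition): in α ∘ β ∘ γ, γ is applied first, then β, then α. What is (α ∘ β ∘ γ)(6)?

(α ∘ β ∘ γ)(6) = α(β(γ(6))). γ(6) = 8, then β(8) = 1, then α(1) = 3, so the result is 3.

3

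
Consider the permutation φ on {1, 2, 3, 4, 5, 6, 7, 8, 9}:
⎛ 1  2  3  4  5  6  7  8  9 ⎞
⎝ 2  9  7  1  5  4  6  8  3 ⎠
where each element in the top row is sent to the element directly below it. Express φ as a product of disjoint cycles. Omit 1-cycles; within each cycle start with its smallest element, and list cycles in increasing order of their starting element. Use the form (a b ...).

From 1: 1 → 2 → 9 → 3 → 7 → 6 → 4 → 1, closing the cycle (1 2 9 3 7 6 4).
Repeating from the next unused element and collecting all non-trivial cycles gives (1 2 9 3 7 6 4).

(1 2 9 3 7 6 4)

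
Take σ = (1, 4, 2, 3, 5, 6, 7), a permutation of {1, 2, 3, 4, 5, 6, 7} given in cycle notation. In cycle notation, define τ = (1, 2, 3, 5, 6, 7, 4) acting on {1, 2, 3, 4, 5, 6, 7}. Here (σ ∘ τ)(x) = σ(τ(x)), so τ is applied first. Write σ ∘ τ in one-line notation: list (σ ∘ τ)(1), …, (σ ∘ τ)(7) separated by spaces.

(σ ∘ τ)(x) = σ(τ(x)). Computing each image: σ(τ(1)) = σ(2) = 3, σ(τ(2)) = σ(3) = 5, σ(τ(3)) = σ(5) = 6, σ(τ(4)) = σ(1) = 4, σ(τ(5)) = σ(6) = 7, σ(τ(6)) = σ(7) = 1, σ(τ(7)) = σ(4) = 2.
Hence σ ∘ τ = [3 5 6 4 7 1 2].

3 5 6 4 7 1 2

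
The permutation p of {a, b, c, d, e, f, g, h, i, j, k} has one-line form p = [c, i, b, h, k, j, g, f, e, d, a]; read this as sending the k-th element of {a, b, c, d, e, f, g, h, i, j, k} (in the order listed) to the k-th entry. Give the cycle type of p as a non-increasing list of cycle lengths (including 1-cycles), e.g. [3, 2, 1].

The disjoint cycles are (a c b i e k)(d h f j)(g), with lengths 6, 4, 1 in non-increasing order.

[6, 4, 1]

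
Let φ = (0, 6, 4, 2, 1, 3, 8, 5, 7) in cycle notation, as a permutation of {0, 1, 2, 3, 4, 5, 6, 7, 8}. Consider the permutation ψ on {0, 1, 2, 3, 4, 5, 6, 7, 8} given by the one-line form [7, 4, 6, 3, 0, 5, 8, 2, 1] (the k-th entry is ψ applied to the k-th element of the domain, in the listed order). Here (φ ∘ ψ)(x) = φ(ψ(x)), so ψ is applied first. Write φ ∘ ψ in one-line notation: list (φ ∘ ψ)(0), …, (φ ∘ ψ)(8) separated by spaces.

0 2 4 8 6 7 5 1 3

(φ ∘ ψ)(x) = φ(ψ(x)). Computing each image: φ(ψ(0)) = φ(7) = 0, φ(ψ(1)) = φ(4) = 2, φ(ψ(2)) = φ(6) = 4, φ(ψ(3)) = φ(3) = 8, φ(ψ(4)) = φ(0) = 6, φ(ψ(5)) = φ(5) = 7, φ(ψ(6)) = φ(8) = 5, φ(ψ(7)) = φ(2) = 1, φ(ψ(8)) = φ(1) = 3.
Hence φ ∘ ψ = [0 2 4 8 6 7 5 1 3].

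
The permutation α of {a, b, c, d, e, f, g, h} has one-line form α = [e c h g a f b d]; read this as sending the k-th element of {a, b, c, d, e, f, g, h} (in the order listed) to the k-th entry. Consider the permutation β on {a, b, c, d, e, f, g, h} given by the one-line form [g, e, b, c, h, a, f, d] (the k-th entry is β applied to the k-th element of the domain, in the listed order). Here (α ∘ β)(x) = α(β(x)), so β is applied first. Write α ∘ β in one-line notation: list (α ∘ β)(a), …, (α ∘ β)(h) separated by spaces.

Chase each element through β then α: a → g → b; b → e → a; c → b → c; d → c → h; e → h → d; f → a → e; g → f → f; h → d → g.
Collecting the images, α ∘ β = [b a c h d e f g].

b a c h d e f g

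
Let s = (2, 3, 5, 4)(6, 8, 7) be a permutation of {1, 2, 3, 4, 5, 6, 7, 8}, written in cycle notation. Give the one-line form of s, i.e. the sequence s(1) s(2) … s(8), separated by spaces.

1 3 5 2 4 8 6 7

Image by image: 1↦1, 2↦3, 3↦5, 4↦2, 5↦4, 6↦8, 7↦6, 8↦7.
Listing these in domain order gives 1 3 5 2 4 8 6 7.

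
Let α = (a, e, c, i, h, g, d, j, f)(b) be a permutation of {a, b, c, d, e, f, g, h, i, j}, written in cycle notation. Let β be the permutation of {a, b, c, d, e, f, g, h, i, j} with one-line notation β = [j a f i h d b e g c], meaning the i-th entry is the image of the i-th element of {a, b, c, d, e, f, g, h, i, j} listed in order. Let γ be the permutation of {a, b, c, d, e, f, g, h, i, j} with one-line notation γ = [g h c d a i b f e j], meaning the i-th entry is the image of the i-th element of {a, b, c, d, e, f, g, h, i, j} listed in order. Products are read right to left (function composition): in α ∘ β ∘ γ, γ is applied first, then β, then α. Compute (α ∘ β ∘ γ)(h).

Chase h: γ(h) = f; β(f) = d; α(d) = j. Hence (α ∘ β ∘ γ)(h) = j.

j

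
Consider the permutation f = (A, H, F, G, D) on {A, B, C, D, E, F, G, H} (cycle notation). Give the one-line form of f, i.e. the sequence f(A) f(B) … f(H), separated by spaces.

Image by image: A→H, B→B, C→C, D→A, E→E, F→G, G→D, H→F.
So the one-line form is H B C A E G D F.

H B C A E G D F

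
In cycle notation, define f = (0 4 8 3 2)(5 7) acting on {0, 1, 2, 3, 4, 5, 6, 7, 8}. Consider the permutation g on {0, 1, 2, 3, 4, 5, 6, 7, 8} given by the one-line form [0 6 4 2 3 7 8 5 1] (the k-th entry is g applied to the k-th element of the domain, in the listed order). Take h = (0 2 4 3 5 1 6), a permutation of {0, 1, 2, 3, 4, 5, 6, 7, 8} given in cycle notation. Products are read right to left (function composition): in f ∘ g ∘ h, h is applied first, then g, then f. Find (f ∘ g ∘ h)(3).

5

Apply the permutations in order: h(3) = 5, then g(5) = 7, then f(7) = 5. So (f ∘ g ∘ h)(3) = 5.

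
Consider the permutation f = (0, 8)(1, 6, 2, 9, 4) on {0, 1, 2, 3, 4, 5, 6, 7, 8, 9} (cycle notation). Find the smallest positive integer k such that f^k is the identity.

10

The disjoint cycles have lengths 5, 2, 1, 1, 1.
The order of f is the least common multiple of its cycle lengths: lcm(5, 2) = 10.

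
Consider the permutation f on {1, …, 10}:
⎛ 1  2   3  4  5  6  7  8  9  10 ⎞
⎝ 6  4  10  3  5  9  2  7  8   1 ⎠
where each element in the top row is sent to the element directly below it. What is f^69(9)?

10

Tracing 9 → 8 → … returns to 9 after 9 steps, so 9 lies in a 9-cycle (1 6 9 8 7 2 4 3 10).
Powers repeat with period 9 on this cycle, and 69 mod 9 = 6, so f^69(9) = f^6(9).
Advancing 6 steps from 9: 9 → 8 → 7 → 2 → 4 → 3 → 10.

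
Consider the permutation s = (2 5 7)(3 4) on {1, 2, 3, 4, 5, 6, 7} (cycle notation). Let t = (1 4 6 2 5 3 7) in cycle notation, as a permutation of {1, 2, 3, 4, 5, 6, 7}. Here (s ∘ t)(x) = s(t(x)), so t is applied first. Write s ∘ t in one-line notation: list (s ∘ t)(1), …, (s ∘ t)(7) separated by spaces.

Chase each element through t then s: 1 → 4 → 3; 2 → 5 → 7; 3 → 7 → 2; 4 → 6 → 6; 5 → 3 → 4; 6 → 2 → 5; 7 → 1 → 1.
Collecting the images, s ∘ t = [3 7 2 6 4 5 1].

3 7 2 6 4 5 1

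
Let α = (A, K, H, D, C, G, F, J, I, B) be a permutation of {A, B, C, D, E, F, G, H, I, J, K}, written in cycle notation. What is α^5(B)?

B lies in the 10-cycle (A, K, H, D, C, G, F, J, I, B).
Advancing 5 steps from B: B → A → K → H → D → C.

C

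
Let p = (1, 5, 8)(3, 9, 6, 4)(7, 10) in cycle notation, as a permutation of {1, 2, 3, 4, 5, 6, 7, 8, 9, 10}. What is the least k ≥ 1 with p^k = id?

12

The cycle type of p is (4, 3, 2, 1).
Since disjoint cycles commute, ord(p) = lcm(4, 3, 2) = 12.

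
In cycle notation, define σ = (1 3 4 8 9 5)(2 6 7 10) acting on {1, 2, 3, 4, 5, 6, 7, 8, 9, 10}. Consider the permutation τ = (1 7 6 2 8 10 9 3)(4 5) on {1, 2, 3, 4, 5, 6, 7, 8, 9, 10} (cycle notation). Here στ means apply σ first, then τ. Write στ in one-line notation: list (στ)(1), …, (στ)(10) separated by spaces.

1 2 5 10 7 6 9 3 4 8

Chase each element through σ then τ: 1 → 3 → 1; 2 → 6 → 2; 3 → 4 → 5; 4 → 8 → 10; 5 → 1 → 7; 6 → 7 → 6; 7 → 10 → 9; 8 → 9 → 3; 9 → 5 → 4; 10 → 2 → 8.
Collecting the images, στ = [1 2 5 10 7 6 9 3 4 8].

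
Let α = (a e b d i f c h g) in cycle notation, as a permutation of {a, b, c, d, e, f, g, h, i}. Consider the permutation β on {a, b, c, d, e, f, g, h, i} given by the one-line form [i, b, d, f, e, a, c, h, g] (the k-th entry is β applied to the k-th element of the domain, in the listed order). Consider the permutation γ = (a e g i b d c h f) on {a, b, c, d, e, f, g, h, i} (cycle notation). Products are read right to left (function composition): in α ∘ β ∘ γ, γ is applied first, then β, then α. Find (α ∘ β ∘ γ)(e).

h

Apply the permutations in order: γ(e) = g, then β(g) = c, then α(c) = h. So (α ∘ β ∘ γ)(e) = h.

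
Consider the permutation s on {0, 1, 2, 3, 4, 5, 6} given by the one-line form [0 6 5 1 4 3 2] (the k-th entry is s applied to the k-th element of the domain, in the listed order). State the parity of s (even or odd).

In disjoint-cycle form the cycle lengths are 5, 1, 1.
A cycle is odd iff its length is even; s has 0 even-length cycles, so sgn(s) = (−1)^0 and s is even.

even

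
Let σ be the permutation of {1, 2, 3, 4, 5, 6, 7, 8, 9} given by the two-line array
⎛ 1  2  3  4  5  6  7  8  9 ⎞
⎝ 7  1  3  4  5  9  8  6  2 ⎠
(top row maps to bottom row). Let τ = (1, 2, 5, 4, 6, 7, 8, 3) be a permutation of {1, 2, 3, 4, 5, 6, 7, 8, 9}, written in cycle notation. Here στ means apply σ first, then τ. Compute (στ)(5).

(στ)(5) = τ(σ(5)). σ(5) = 5, then τ(5) = 4. So (στ)(5) = 4.

4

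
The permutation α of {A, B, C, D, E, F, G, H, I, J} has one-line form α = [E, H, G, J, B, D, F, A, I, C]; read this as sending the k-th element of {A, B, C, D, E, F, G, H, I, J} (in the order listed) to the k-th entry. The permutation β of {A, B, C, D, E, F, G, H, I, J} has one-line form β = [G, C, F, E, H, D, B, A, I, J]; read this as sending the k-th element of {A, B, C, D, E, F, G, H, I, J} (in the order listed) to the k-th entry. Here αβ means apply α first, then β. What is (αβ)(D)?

α(D) = J, then β(J) = J; composing gives (αβ)(D) = J.

J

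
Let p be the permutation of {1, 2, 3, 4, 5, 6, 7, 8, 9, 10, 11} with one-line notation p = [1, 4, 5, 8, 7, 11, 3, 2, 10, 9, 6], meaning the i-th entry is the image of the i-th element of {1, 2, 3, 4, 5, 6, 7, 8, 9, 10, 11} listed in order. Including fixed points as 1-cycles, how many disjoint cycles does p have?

5

The cycle decomposition is (1)(2 4 8)(3 5 7)(6 11)(9 10), which has 5 cycles (counting 1-cycles).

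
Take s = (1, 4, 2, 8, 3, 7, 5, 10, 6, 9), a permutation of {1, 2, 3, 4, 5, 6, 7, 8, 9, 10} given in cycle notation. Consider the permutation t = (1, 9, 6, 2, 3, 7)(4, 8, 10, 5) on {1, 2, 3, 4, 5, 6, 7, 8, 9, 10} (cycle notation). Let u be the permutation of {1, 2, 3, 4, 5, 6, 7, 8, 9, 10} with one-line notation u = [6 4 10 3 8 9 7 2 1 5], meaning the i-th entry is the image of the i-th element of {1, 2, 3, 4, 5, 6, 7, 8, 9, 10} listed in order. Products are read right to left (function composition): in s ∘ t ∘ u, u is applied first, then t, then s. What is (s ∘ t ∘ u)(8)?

7

Apply the permutations in order: u(8) = 2, then t(2) = 3, then s(3) = 7. So (s ∘ t ∘ u)(8) = 7.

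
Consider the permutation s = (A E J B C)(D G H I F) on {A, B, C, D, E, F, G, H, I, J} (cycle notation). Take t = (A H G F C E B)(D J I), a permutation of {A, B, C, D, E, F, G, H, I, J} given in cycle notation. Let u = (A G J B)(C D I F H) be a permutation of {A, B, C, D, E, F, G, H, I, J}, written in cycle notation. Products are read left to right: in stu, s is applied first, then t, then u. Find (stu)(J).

Apply the permutations in order: s(J) = B, then t(B) = A, then u(A) = G. So (stu)(J) = G.

G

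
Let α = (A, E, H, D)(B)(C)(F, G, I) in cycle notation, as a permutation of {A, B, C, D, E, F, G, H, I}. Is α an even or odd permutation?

odd

The cycle lengths are 4, 3, 1, 1.
A cycle of length ℓ contributes ℓ−1 transpositions, so α is a product of 3 + 2 = 5 transpositions — odd.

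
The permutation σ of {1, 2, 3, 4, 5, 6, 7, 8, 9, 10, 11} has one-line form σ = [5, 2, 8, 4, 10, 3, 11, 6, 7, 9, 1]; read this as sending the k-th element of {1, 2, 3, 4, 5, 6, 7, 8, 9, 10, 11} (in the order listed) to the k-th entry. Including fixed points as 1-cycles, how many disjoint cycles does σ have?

4

The cycle decomposition is (1 5 10 9 7 11)(2)(3 8 6)(4), which has 4 cycles (counting 1-cycles).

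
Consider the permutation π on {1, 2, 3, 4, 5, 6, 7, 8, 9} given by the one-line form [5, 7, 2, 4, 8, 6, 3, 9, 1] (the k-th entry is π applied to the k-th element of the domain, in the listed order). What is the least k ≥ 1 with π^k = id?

12

The disjoint-cycle form of π has cycle lengths 4, 3, 1, 1.
The order is lcm(4, 3) = 12.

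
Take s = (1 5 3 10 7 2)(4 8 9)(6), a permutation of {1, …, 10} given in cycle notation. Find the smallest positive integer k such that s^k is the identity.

6

The disjoint cycles have lengths 6, 3, 1.
The order is lcm(6, 3) = 6.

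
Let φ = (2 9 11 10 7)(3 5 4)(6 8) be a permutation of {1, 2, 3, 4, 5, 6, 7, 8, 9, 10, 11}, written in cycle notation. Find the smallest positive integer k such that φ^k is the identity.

30

The disjoint cycles have lengths 5, 3, 2, 1.
The order is lcm(5, 3, 2) = 30.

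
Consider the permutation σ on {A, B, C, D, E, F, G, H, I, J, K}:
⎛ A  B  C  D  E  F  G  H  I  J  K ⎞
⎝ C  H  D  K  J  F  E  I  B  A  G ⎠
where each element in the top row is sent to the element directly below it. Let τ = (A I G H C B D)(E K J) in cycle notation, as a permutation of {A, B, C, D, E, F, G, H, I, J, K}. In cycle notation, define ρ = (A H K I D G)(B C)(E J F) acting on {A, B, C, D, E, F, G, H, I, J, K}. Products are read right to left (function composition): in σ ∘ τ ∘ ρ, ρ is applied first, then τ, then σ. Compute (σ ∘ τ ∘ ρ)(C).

K

Chase C: ρ(C) = B; τ(B) = D; σ(D) = K. Hence (σ ∘ τ ∘ ρ)(C) = K.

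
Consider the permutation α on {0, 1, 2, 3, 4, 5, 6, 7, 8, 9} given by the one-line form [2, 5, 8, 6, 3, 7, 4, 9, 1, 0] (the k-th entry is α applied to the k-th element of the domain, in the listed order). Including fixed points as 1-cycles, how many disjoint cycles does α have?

2

The cycle decomposition is (0 2 8 1 5 7 9)(3 6 4), which has 2 cycles (counting 1-cycles).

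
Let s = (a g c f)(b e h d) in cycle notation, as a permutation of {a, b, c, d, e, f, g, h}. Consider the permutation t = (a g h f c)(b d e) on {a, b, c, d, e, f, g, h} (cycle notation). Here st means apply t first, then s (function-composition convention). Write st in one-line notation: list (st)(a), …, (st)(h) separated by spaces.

For each element, apply t then s: a → g → c; b → d → b; c → a → g; d → e → h; e → b → e; f → c → f; g → h → d; h → f → a.
So st in one-line form is c b g h e f d a.

c b g h e f d a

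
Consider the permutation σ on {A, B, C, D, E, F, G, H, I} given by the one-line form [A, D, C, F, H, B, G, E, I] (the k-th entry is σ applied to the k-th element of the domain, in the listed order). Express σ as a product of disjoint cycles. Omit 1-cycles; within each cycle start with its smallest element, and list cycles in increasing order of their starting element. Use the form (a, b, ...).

From B: B → D → F → B, closing the cycle (B, D, F).
Continuing from each remaining unvisited element yields (B, D, F)(E, H).

(B, D, F)(E, H)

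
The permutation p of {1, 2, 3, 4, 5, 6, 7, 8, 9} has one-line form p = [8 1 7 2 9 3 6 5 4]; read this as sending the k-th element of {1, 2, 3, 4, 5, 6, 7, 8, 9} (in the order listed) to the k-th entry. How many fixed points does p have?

0

No element satisfies p(x) = x, so there are 0 fixed points.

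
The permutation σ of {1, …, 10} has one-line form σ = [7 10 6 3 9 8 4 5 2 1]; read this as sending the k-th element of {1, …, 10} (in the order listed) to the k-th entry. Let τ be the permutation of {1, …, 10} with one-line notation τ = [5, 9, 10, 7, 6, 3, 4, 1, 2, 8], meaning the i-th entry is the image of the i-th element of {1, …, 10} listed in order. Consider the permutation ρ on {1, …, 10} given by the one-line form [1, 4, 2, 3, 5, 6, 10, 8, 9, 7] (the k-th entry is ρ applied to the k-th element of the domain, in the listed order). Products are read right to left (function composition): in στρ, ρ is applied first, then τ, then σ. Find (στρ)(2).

4

(στρ)(2) = σ(τ(ρ(2))). ρ(2) = 4, then τ(4) = 7, then σ(7) = 4, so the result is 4.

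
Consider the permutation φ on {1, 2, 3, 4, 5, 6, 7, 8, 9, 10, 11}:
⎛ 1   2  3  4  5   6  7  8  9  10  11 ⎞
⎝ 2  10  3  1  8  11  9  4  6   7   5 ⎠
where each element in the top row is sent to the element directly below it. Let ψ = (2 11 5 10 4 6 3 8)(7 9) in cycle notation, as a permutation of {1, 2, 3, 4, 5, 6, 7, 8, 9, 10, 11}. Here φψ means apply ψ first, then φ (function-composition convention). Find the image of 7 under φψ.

First apply ψ: ψ(7) = 9, then φ(9) = 6. Thus (φψ)(7) = 6.

6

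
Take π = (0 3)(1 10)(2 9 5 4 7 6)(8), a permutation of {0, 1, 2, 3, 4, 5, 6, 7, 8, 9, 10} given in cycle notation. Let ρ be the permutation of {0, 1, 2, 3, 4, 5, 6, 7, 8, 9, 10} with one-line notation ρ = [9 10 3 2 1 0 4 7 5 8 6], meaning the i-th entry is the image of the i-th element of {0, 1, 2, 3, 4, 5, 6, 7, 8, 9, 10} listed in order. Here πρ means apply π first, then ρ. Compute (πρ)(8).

π(8) = 8, then ρ(8) = 5; composing gives (πρ)(8) = 5.

5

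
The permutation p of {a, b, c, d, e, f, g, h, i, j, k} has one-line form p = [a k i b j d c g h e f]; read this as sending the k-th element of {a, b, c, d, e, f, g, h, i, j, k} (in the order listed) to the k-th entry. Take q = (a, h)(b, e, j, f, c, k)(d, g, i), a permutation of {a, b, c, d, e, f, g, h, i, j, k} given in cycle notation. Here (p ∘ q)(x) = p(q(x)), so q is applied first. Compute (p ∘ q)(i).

b

First apply q: q(i) = d, then p(d) = b. Thus (p ∘ q)(i) = b.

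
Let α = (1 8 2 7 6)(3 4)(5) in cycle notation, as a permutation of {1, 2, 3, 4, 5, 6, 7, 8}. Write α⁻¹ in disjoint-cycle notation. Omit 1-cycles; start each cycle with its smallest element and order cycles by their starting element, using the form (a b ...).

Inverting a permutation written in cycle notation just reverses the order within every cycle.
After reversing and putting each cycle's least element first, α⁻¹ = (1 6 7 2 8)(3 4).

(1 6 7 2 8)(3 4)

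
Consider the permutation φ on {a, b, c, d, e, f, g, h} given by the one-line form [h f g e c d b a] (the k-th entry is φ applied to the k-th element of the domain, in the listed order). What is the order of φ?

6

Decomposing into disjoint cycles gives cycle lengths 6, 2.
Since disjoint cycles commute, ord(φ) = lcm(6, 2) = 6.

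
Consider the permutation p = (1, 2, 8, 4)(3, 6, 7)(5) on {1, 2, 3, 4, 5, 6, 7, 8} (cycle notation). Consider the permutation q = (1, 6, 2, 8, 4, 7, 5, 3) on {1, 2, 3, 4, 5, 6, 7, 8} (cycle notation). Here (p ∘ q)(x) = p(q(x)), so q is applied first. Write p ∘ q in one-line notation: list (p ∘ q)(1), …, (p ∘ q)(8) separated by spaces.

7 4 2 3 6 8 5 1

(p ∘ q)(x) = p(q(x)). Computing each image: p(q(1)) = p(6) = 7, p(q(2)) = p(8) = 4, p(q(3)) = p(1) = 2, p(q(4)) = p(7) = 3, p(q(5)) = p(3) = 6, p(q(6)) = p(2) = 8, p(q(7)) = p(5) = 5, p(q(8)) = p(4) = 1.
Hence p ∘ q = [7 4 2 3 6 8 5 1].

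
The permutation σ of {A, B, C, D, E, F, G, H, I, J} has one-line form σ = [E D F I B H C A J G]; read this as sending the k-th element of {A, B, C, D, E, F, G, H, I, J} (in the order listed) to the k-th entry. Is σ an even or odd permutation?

In disjoint-cycle form the cycle lengths are 10.
A cycle of length ℓ contributes ℓ−1 transpositions, so σ is a product of 9 transpositions — odd.

odd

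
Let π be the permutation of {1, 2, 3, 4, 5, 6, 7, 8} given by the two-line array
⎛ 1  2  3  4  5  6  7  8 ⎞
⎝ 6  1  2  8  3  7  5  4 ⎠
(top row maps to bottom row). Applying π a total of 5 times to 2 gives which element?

Tracing 2 → 1 → … returns to 2 after 6 steps, so 2 lies in a 6-cycle (1, 6, 7, 5, 3, 2).
Stepping 5 places around the cycle: 2 → 1 → 6 → 7 → 5 → 3.

3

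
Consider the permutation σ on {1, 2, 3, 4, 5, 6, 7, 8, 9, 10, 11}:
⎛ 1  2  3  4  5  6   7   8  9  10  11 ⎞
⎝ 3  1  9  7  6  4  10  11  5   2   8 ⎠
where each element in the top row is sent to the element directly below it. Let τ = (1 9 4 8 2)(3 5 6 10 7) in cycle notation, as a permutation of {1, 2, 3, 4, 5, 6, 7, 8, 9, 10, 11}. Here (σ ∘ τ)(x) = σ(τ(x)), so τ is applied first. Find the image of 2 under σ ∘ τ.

τ(2) = 1, then σ(1) = 3; composing gives (σ ∘ τ)(2) = 3.

3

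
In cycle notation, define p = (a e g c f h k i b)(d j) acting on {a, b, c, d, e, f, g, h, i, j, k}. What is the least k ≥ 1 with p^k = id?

The cycle type of p is (9, 2).
The order is lcm(9, 2) = 18.

18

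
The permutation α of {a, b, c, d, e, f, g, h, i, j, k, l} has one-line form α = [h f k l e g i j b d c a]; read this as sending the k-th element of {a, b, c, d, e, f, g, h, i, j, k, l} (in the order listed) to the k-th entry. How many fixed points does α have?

1

The fixed points (elements with α(x) = x) are {e}, so there is 1.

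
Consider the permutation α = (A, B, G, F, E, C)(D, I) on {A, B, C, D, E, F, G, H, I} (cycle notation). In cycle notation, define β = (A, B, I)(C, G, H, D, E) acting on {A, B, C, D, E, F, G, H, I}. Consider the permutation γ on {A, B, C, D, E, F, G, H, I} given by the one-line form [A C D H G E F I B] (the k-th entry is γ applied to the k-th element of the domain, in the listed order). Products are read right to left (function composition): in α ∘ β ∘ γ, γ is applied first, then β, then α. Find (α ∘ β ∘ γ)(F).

Apply the permutations in order: γ(F) = E, then β(E) = C, then α(C) = A. So (α ∘ β ∘ γ)(F) = A.

A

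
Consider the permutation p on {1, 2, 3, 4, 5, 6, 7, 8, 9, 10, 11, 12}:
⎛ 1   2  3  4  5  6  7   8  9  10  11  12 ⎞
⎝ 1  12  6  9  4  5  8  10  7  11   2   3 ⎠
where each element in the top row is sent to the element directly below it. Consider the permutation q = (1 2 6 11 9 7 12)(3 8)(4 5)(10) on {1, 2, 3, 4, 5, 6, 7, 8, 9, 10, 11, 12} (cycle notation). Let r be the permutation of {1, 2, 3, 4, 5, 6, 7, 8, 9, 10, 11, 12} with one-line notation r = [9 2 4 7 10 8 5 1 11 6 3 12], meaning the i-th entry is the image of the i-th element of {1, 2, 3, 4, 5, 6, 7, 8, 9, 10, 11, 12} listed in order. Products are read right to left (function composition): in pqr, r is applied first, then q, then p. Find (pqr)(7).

Apply the permutations in order: r(7) = 5, then q(5) = 4, then p(4) = 9. So (pqr)(7) = 9.

9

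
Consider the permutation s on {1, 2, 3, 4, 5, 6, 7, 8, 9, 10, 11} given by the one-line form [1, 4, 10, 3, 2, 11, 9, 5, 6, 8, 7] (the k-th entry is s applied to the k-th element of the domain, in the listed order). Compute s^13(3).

10

Tracing 3 → 10 → … returns to 3 after 6 steps, so 3 lies in a 6-cycle (2, 4, 3, 10, 8, 5).
On a 6-cycle, s^6 is the identity, so s^13 = s^1 there (13 ≡ 1 mod 6).
Stepping 1 place around the cycle: 3 → 10.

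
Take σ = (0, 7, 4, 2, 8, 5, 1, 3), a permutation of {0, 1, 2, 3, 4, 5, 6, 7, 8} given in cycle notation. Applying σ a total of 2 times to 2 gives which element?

2 lies in the 8-cycle (0, 7, 4, 2, 8, 5, 1, 3).
Advancing 2 steps from 2: 2 → 8 → 5.

5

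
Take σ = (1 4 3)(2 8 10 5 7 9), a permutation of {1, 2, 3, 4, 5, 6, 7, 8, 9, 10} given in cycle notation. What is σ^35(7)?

7 lies in the 6-cycle (2 8 10 5 7 9).
Since the cycle has length 6, σ^35 acts on it the same as σ^5 (35 mod 6 = 5).
Stepping 5 places around the cycle: 7 → 9 → 2 → 8 → 10 → 5.

5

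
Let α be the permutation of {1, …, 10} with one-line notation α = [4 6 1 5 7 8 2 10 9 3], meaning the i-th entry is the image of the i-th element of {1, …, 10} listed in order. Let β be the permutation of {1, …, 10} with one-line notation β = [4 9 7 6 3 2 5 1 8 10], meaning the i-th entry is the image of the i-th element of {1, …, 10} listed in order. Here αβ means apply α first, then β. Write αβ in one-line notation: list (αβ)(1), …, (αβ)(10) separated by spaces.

(αβ)(x) = β(α(x)). Computing each image: β(α(1)) = β(4) = 6, β(α(2)) = β(6) = 2, β(α(3)) = β(1) = 4, β(α(4)) = β(5) = 3, β(α(5)) = β(7) = 5, β(α(6)) = β(8) = 1, β(α(7)) = β(2) = 9, β(α(8)) = β(10) = 10, β(α(9)) = β(9) = 8, β(α(10)) = β(3) = 7.
Hence αβ = [6 2 4 3 5 1 9 10 8 7].

6 2 4 3 5 1 9 10 8 7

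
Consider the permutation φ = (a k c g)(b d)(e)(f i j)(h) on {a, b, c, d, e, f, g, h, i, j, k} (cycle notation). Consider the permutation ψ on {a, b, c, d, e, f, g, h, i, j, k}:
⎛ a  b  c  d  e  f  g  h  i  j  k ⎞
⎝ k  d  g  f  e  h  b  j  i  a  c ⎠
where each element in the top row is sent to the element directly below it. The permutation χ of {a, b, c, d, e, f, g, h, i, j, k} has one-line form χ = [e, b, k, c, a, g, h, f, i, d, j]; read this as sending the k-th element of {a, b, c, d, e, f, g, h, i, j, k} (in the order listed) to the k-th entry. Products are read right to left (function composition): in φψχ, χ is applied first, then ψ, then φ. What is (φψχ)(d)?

Chase d: χ(d) = c; ψ(c) = g; φ(g) = a. Hence (φψχ)(d) = a.

a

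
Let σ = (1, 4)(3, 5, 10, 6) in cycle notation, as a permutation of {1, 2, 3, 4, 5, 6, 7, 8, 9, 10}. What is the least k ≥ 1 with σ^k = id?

The disjoint cycles have lengths 4, 2, 1, 1, 1, 1.
Since disjoint cycles commute, ord(σ) = lcm(4, 2) = 4.

4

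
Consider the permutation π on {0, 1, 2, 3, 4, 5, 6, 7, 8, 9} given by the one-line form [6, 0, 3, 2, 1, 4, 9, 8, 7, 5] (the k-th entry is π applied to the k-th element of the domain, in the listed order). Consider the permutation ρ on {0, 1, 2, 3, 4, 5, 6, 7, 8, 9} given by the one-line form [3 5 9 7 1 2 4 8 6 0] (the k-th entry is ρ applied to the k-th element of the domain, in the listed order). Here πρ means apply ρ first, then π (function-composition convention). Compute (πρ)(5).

3

First apply ρ: ρ(5) = 2, then π(2) = 3. Thus (πρ)(5) = 3.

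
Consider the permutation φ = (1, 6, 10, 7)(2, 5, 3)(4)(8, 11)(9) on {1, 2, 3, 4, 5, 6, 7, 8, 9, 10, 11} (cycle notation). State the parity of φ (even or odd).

even

The cycle lengths are 4, 3, 2, 1, 1.
A cycle of length ℓ contributes ℓ−1 transpositions, so φ is a product of 3 + 2 + 1 = 6 transpositions — even.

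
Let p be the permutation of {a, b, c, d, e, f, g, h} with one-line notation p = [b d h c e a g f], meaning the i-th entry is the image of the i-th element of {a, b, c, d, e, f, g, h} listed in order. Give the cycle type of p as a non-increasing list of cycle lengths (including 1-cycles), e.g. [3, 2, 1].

[6, 1, 1]

The disjoint cycles are (a, b, d, c, h, f)(e)(g), with lengths 6, 1, 1 in non-increasing order.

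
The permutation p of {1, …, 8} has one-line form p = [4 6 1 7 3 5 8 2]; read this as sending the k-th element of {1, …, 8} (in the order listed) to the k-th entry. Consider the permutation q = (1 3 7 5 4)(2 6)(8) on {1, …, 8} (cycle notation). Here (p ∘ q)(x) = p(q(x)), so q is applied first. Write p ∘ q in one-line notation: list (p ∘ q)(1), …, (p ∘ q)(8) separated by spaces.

1 5 8 4 7 6 3 2

(p ∘ q)(x) = p(q(x)). Computing each image: p(q(1)) = p(3) = 1, p(q(2)) = p(6) = 5, p(q(3)) = p(7) = 8, p(q(4)) = p(1) = 4, p(q(5)) = p(4) = 7, p(q(6)) = p(2) = 6, p(q(7)) = p(5) = 3, p(q(8)) = p(8) = 2.
Hence p ∘ q = [1 5 8 4 7 6 3 2].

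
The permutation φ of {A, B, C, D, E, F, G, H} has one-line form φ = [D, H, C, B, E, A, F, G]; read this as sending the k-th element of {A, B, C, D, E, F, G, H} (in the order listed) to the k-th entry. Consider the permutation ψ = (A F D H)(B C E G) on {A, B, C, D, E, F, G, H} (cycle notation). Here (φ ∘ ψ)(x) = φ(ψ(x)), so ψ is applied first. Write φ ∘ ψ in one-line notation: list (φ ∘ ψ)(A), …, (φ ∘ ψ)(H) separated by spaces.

A C E G F B H D

(φ ∘ ψ)(x) = φ(ψ(x)). Computing each image: φ(ψ(A)) = φ(F) = A, φ(ψ(B)) = φ(C) = C, φ(ψ(C)) = φ(E) = E, φ(ψ(D)) = φ(H) = G, φ(ψ(E)) = φ(G) = F, φ(ψ(F)) = φ(D) = B, φ(ψ(G)) = φ(B) = H, φ(ψ(H)) = φ(A) = D.
Hence φ ∘ ψ = [A C E G F B H D].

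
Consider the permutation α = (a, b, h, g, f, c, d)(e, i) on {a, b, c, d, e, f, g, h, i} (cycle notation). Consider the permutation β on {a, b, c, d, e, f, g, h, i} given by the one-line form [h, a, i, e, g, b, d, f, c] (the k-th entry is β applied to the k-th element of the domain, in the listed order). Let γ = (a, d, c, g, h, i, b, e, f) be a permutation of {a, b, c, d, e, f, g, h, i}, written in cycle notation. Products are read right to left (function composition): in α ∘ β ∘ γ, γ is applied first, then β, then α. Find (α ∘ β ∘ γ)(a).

Apply the permutations in order: γ(a) = d, then β(d) = e, then α(e) = i. So (α ∘ β ∘ γ)(a) = i.

i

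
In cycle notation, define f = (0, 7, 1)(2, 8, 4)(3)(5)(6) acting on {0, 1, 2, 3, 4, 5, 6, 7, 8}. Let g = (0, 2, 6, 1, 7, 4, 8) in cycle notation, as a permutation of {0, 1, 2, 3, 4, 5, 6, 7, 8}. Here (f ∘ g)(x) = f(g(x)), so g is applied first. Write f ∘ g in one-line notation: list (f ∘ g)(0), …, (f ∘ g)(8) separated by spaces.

8 1 6 3 4 5 0 2 7

For each element, apply g then f: 0 → 2 → 8; 1 → 7 → 1; 2 → 6 → 6; 3 → 3 → 3; 4 → 8 → 4; 5 → 5 → 5; 6 → 1 → 0; 7 → 4 → 2; 8 → 0 → 7.
Collecting the images, f ∘ g = [8 1 6 3 4 5 0 2 7].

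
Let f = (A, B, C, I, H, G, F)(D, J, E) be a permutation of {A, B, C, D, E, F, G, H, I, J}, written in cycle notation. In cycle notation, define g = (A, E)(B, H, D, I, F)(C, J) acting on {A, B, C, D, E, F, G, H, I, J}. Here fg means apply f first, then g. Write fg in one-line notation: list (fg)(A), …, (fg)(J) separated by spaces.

H J F C I E B G D A

For each element, apply f then g: A → B → H; B → C → J; C → I → F; D → J → C; E → D → I; F → A → E; G → F → B; H → G → G; I → H → D; J → E → A.
So fg in one-line form is H J F C I E B G D A.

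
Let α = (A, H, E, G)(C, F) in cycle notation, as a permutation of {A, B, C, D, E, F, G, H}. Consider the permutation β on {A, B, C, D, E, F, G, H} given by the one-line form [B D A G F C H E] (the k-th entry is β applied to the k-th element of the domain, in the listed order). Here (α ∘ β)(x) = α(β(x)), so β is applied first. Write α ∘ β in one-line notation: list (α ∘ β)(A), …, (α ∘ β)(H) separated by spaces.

(α ∘ β)(x) = α(β(x)). Computing each image: α(β(A)) = α(B) = B, α(β(B)) = α(D) = D, α(β(C)) = α(A) = H, α(β(D)) = α(G) = A, α(β(E)) = α(F) = C, α(β(F)) = α(C) = F, α(β(G)) = α(H) = E, α(β(H)) = α(E) = G.
Hence α ∘ β = [B D H A C F E G].

B D H A C F E G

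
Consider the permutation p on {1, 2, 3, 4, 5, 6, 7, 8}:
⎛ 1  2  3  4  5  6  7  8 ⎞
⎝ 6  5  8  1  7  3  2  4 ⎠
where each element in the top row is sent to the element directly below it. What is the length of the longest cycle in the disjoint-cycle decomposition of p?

5

Decomposing into disjoint cycles gives (1, 6, 3, 8, 4)(2, 5, 7); the longest has length 5.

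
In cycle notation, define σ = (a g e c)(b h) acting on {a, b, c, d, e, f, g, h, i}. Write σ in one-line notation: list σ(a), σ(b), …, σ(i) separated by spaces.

Image by image: a→g, b→h, c→a, d→d, e→c, f→f, g→e, h→b, i→i.
So the one-line form is g h a d c f e b i.

g h a d c f e b i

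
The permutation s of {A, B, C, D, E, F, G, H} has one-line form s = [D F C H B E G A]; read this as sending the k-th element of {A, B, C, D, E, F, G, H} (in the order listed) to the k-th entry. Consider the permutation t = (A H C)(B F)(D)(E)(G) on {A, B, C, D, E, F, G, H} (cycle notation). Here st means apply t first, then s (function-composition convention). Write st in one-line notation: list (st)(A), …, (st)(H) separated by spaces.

(st)(x) = s(t(x)). Computing each image: s(t(A)) = s(H) = A, s(t(B)) = s(F) = E, s(t(C)) = s(A) = D, s(t(D)) = s(D) = H, s(t(E)) = s(E) = B, s(t(F)) = s(B) = F, s(t(G)) = s(G) = G, s(t(H)) = s(C) = C.
Hence st = [A E D H B F G C].

A E D H B F G C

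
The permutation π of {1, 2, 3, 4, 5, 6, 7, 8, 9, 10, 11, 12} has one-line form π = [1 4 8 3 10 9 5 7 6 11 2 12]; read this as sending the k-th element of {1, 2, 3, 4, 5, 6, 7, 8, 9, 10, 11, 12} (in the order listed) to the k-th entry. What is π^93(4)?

Tracing 4 → 3 → … returns to 4 after 8 steps, so 4 lies in an 8-cycle (2, 4, 3, 8, 7, 5, 10, 11).
On an 8-cycle, π^8 is the identity, so π^93 = π^5 there (93 ≡ 5 mod 8).
Stepping 5 places around the cycle: 4 → 3 → 8 → 7 → 5 → 10.

10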